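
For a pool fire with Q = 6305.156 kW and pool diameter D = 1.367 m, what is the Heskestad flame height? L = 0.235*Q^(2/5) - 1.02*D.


Q^(2/5) = 33.104
0.235 * Q^(2/5) = 7.7794
1.02 * D = 1.3943
L = 6.3851 m

6.3851 m


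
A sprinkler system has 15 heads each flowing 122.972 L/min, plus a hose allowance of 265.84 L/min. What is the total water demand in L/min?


Sprinkler demand = 15 * 122.972 = 1844.58 L/min
Total = 1844.58 + 265.84 = 2110.42 L/min

2110.42 L/min


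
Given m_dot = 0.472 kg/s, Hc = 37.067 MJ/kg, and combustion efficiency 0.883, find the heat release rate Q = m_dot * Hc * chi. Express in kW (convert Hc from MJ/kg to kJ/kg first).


Hc = 37.067 MJ/kg = 37.067 * 1000 kJ/kg = 37067 kJ/kg
Q = 0.472 kg/s * 37067 kJ/kg * 0.883 = 15449 kW

15449 kW


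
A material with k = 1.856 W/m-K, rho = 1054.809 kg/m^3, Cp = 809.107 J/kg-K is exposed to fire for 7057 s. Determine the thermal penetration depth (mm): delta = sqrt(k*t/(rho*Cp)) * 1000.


alpha = 1.856 / (1054.809 * 809.107) = 2.1747e-06 m^2/s
alpha * t = 0.015347
delta = sqrt(0.015347) * 1000 = 123.88 mm

123.88 mm


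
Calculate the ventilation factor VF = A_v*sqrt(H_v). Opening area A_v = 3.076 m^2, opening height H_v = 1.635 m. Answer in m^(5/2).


sqrt(H_v) = 1.2787
VF = 3.076 * 1.2787 = 3.9332 m^(5/2)

3.9332 m^(5/2)


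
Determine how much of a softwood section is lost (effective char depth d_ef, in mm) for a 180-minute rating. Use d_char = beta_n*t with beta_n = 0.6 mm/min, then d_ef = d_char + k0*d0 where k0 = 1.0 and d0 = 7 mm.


d_char = 0.6 * 180 = 108 mm
d_ef = 108 + 1.0*7 = 115 mm

115 mm


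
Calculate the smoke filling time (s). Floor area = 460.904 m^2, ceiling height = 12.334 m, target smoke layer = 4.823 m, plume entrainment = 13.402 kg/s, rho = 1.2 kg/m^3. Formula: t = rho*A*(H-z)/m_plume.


H - z = 7.511 m
t = 1.2 * 460.904 * 7.511 / 13.402 = 309.97 s

309.97 s


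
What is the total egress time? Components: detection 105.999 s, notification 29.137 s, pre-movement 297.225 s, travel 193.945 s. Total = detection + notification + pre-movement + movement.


Total = 105.999 + 29.137 + 297.225 + 193.945 = 626.306 s

626.306 s


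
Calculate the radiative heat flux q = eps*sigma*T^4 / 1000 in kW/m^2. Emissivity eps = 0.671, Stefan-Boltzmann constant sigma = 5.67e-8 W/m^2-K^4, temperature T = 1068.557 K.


T^4 = 1.3037e+12
q = 0.671 * 5.67e-8 * 1.3037e+12 / 1000 = 49.602 kW/m^2

49.602 kW/m^2


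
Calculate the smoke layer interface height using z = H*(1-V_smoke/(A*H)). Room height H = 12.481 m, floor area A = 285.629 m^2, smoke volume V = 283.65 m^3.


V/(A*H) = 0.079567
1 - 0.079567 = 0.92043
z = 12.481 * 0.92043 = 11.488 m

11.488 m


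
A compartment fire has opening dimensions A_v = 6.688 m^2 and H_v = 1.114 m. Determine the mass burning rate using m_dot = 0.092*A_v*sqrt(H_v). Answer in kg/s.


sqrt(H_v) = 1.0555
m_dot = 0.092 * 6.688 * 1.0555 = 0.64942 kg/s

0.64942 kg/s


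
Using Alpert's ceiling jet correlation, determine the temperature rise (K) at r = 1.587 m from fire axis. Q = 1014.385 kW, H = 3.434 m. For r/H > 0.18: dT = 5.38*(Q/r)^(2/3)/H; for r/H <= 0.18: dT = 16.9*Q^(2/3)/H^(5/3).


r/H = 1.587 / 3.434 = 0.46214
r/H > 0.18, so dT = 5.38*(Q/r)^(2/3)/H
Q/r = 639.18
(Q/r)^(2/3) = 74.202
dT = 5.38 * 74.202 / 3.434 = 116.25 K

116.25 K


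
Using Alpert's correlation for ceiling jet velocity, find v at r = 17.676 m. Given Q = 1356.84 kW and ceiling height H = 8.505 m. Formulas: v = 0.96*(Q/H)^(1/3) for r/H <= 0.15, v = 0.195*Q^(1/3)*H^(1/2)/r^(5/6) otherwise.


r/H = 17.676 / 8.505 = 2.0783
r/H > 0.15, so v = 0.195*Q^(1/3)*H^(1/2)/r^(5/6)
Q^(1/3) = 11.071
H^(1/2) = 2.9163
r^(5/6) = 10.952
v = 0.195 * 11.071 * 2.9163 / 10.952 = 0.57486 m/s

0.57486 m/s


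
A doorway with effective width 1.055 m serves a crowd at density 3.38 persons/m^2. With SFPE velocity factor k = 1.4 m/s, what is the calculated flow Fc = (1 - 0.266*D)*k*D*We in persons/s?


1 - 0.266*D = 1 - 0.266*3.38 = 0.10092
Fs = 0.10092 * 1.4 * 3.38 = 0.47755 persons/(s*m)
Fc = 0.47755 * 1.055 = 0.50382 persons/s

0.50382 persons/s


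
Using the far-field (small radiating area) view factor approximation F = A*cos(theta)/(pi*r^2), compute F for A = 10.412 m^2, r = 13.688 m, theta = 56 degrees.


cos(56 deg) = 0.55919
pi*r^2 = 588.61
F = 10.412 * 0.55919 / 588.61 = 0.0098916

0.0098916


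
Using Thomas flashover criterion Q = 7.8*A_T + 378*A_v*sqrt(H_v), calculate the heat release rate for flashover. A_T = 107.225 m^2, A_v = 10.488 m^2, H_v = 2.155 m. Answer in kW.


7.8*A_T = 836.355
sqrt(H_v) = 1.4680
378*A_v*sqrt(H_v) = 5819.8
Q = 836.355 + 5819.8 = 6656.2 kW

6656.2 kW


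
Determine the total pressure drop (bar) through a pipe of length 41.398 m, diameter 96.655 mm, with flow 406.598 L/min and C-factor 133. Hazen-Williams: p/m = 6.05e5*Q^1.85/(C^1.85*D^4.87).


Q^1.85 = 67136
C^1.85 = 8494.3
D^4.87 = 4.6563e+09
p/m = 0.0010269 bar/m
p_total = 0.0010269 * 41.398 = 0.042513 bar

0.042513 bar


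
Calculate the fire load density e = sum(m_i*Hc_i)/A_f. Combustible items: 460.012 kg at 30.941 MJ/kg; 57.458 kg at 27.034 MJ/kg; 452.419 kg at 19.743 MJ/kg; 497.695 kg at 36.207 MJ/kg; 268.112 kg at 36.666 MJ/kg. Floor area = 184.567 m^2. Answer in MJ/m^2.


Total energy = 460.012*30.941 + 57.458*27.034 + 452.419*19.743 + 497.695*36.207 + 268.112*36.666
= 14233.23 + 1553.320 + 8932.108 + 18020.04 + 9830.595
= 52569.30 MJ
e = 52569.30 / 184.567 = 284.83 MJ/m^2

284.83 MJ/m^2


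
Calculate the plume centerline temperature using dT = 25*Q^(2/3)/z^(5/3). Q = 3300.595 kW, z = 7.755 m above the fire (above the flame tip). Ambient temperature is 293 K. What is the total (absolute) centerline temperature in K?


Q^(2/3) = 221.68
z^(5/3) = 30.383
dT = 25 * 221.68 / 30.383 = 182.40 K
T = 293 + 182.40 = 475.40 K

475.40 K


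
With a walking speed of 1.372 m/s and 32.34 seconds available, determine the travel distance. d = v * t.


d = 1.372 * 32.34 = 44.370 m

44.370 m


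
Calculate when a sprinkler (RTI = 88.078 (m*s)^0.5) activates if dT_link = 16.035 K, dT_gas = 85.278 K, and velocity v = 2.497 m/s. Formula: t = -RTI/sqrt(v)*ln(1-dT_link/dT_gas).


dT_link/dT_gas = 0.18803
ln(1 - 0.18803) = -0.20829
t = -88.078 / sqrt(2.497) * -0.20829 = 11.610 s

11.610 s


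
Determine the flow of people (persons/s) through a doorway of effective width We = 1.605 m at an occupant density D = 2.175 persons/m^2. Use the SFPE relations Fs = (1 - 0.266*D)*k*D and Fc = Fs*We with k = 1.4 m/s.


1 - 0.266*D = 1 - 0.266*2.175 = 0.42145
Fs = 0.42145 * 1.4 * 2.175 = 1.2833 persons/(s*m)
Fc = 1.2833 * 1.605 = 2.0597 persons/s

2.0597 persons/s


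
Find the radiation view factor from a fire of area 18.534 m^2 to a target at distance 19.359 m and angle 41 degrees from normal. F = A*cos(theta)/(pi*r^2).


cos(41 deg) = 0.75471
pi*r^2 = 1177.4
F = 18.534 * 0.75471 / 1177.4 = 0.011880

0.011880


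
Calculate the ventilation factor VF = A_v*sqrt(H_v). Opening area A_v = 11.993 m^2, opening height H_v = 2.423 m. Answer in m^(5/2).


sqrt(H_v) = 1.5566
VF = 11.993 * 1.5566 = 18.668 m^(5/2)

18.668 m^(5/2)


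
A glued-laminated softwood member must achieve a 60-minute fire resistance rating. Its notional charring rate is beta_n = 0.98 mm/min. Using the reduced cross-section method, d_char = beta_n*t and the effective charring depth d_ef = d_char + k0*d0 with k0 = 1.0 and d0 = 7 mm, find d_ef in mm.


d_char = 0.98 * 60 = 58.8 mm
d_ef = 58.8 + 1.0*7 = 65.8 mm

65.8 mm


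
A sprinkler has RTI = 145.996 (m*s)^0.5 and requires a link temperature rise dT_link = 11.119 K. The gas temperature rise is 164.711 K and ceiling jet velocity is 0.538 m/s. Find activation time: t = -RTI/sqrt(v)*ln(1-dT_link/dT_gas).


dT_link/dT_gas = 0.067506
ln(1 - 0.067506) = -0.069893
t = -145.996 / sqrt(0.538) * -0.069893 = 13.912 s

13.912 s


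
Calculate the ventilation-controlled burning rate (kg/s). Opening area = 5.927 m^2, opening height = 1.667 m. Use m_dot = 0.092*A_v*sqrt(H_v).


sqrt(H_v) = 1.2911
m_dot = 0.092 * 5.927 * 1.2911 = 0.70403 kg/s

0.70403 kg/s


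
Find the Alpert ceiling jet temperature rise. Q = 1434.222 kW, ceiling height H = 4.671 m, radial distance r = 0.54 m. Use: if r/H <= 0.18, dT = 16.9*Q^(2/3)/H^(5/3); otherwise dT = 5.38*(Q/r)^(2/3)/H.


r/H = 0.54 / 4.671 = 0.11561
r/H <= 0.18, so dT = 16.9*Q^(2/3)/H^(5/3)
Q^(2/3) = 127.18
H^(5/3) = 13.052
dT = 16.9 * 127.18 / 13.052 = 164.67 K

164.67 K


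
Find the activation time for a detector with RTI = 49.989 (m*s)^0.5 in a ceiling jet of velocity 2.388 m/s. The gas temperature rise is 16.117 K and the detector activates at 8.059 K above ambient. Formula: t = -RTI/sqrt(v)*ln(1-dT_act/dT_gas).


dT_act/dT_gas = 0.50003
ln(1 - 0.50003) = -0.69321
t = -49.989 / sqrt(2.388) * -0.69321 = 22.424 s

22.424 s


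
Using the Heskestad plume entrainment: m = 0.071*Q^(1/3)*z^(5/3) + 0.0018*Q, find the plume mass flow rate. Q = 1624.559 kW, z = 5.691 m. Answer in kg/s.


Q^(1/3) = 11.756
z^(5/3) = 18.140
First term = 0.071 * 11.756 * 18.140 = 15.141
Second term = 0.0018 * 1624.559 = 2.9242
m = 18.065 kg/s

18.065 kg/s


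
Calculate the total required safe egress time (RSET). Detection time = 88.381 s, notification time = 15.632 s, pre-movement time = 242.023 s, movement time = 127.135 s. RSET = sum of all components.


Total = 88.381 + 15.632 + 242.023 + 127.135 = 473.171 s

473.171 s


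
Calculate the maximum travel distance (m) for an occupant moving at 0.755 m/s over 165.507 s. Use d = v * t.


d = 0.755 * 165.507 = 124.96 m

124.96 m


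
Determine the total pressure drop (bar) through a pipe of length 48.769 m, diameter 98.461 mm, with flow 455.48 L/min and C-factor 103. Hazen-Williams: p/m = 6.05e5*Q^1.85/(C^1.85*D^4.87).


Q^1.85 = 82826
C^1.85 = 5293.6
D^4.87 = 5.0956e+09
p/m = 0.0018577 bar/m
p_total = 0.0018577 * 48.769 = 0.090599 bar

0.090599 bar


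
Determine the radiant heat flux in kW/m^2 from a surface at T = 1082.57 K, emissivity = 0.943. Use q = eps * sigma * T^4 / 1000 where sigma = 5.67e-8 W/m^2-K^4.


T^4 = 1.3735e+12
q = 0.943 * 5.67e-8 * 1.3735e+12 / 1000 = 73.438 kW/m^2

73.438 kW/m^2


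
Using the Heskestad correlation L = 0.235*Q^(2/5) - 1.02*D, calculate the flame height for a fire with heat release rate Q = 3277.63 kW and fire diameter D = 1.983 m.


Q^(2/5) = 25.481
0.235 * Q^(2/5) = 5.9881
1.02 * D = 2.0227
L = 3.9655 m

3.9655 m


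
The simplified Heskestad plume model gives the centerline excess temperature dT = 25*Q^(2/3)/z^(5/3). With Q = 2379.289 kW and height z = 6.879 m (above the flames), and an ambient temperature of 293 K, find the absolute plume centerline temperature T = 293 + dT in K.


Q^(2/3) = 178.22
z^(5/3) = 24.881
dT = 25 * 178.22 / 24.881 = 179.07 K
T = 293 + 179.07 = 472.07 K

472.07 K


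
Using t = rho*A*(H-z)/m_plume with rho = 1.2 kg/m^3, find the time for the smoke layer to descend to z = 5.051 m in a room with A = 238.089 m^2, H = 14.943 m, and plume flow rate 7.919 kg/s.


H - z = 9.892 m
t = 1.2 * 238.089 * 9.892 / 7.919 = 356.89 s

356.89 s


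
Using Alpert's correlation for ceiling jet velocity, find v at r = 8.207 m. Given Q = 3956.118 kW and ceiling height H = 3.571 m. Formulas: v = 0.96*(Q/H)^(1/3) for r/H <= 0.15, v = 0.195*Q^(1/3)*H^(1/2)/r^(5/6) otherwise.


r/H = 8.207 / 3.571 = 2.2982
r/H > 0.15, so v = 0.195*Q^(1/3)*H^(1/2)/r^(5/6)
Q^(1/3) = 15.816
H^(1/2) = 1.8897
r^(5/6) = 5.7786
v = 0.195 * 15.816 * 1.8897 / 5.7786 = 1.0086 m/s

1.0086 m/s


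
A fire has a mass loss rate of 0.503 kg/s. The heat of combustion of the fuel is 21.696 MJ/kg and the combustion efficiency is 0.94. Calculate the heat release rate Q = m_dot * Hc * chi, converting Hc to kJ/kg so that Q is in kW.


Hc = 21.696 MJ/kg = 21.696 * 1000 kJ/kg = 21696 kJ/kg
Q = 0.503 kg/s * 21696 kJ/kg * 0.94 = 10258 kW

10258 kW


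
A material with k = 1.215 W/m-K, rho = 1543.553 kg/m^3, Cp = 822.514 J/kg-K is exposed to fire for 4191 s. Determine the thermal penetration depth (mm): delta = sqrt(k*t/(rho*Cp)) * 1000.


alpha = 1.215 / (1543.553 * 822.514) = 9.5700e-07 m^2/s
alpha * t = 0.0040108
delta = sqrt(0.0040108) * 1000 = 63.331 mm

63.331 mm


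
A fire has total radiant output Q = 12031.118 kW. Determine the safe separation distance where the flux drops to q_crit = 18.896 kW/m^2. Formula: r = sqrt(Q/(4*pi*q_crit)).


4*pi*q_crit = 237.45
Q/(4*pi*q_crit) = 50.667
r = sqrt(50.667) = 7.1181 m

7.1181 m


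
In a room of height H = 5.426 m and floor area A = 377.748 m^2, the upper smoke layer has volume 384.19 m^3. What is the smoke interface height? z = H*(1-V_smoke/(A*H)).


V/(A*H) = 0.18744
1 - 0.18744 = 0.81256
z = 5.426 * 0.81256 = 4.4089 m

4.4089 m


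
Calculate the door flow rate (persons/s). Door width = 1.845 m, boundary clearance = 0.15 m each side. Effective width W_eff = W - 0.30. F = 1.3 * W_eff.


W_eff = 1.845 - 0.30 = 1.545 m
F = 1.3 * 1.545 = 2.0085 persons/s

2.0085 persons/s


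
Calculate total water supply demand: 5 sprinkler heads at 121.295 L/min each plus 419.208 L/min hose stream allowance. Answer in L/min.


Sprinkler demand = 5 * 121.295 = 606.475 L/min
Total = 606.475 + 419.208 = 1025.683 L/min

1025.683 L/min


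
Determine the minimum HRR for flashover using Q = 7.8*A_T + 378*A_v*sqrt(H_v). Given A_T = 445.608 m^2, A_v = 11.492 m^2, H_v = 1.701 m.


7.8*A_T = 3475.7
sqrt(H_v) = 1.3042
378*A_v*sqrt(H_v) = 5665.5
Q = 3475.7 + 5665.5 = 9141.3 kW

9141.3 kW


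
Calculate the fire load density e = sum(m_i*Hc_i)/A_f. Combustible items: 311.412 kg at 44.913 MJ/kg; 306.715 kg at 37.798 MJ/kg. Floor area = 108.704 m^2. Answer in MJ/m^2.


Total energy = 311.412*44.913 + 306.715*37.798
= 13986.45 + 11593.21
= 25579.66 MJ
e = 25579.66 / 108.704 = 235.31 MJ/m^2

235.31 MJ/m^2


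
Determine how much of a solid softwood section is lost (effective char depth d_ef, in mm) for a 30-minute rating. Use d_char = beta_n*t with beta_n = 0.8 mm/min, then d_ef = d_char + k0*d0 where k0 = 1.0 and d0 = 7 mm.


d_char = 0.8 * 30 = 24 mm
d_ef = 24 + 1.0*7 = 31 mm

31 mm


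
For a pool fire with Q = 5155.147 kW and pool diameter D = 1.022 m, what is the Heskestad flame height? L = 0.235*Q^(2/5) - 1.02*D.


Q^(2/5) = 30.542
0.235 * Q^(2/5) = 7.1774
1.02 * D = 1.0424
L = 6.1349 m

6.1349 m


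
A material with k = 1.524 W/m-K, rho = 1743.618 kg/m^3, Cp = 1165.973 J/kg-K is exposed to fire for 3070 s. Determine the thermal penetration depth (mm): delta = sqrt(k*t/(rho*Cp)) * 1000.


alpha = 1.524 / (1743.618 * 1165.973) = 7.4963e-07 m^2/s
alpha * t = 0.0023014
delta = sqrt(0.0023014) * 1000 = 47.972 mm

47.972 mm


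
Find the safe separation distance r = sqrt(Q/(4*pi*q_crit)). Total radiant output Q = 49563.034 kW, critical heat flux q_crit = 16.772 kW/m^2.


4*pi*q_crit = 210.76
Q/(4*pi*q_crit) = 235.16
r = sqrt(235.16) = 15.335 m

15.335 m


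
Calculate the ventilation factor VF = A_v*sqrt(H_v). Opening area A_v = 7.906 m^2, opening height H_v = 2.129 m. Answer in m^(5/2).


sqrt(H_v) = 1.4591
VF = 7.906 * 1.4591 = 11.536 m^(5/2)

11.536 m^(5/2)


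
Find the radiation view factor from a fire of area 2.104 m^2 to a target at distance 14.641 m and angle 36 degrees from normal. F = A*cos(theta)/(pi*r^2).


cos(36 deg) = 0.80902
pi*r^2 = 673.43
F = 2.104 * 0.80902 / 673.43 = 0.0025276

0.0025276


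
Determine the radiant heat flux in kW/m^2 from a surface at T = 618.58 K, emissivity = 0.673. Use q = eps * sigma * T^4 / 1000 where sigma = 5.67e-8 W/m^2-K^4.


T^4 = 1.4641e+11
q = 0.673 * 5.67e-8 * 1.4641e+11 / 1000 = 5.5870 kW/m^2

5.5870 kW/m^2


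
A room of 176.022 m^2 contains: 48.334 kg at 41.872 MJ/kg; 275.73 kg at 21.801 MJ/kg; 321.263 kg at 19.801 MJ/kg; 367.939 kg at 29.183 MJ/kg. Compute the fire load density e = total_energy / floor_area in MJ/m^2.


Total energy = 48.334*41.872 + 275.73*21.801 + 321.263*19.801 + 367.939*29.183
= 2023.841 + 6011.190 + 6361.329 + 10737.56
= 25133.92 MJ
e = 25133.92 / 176.022 = 142.79 MJ/m^2

142.79 MJ/m^2


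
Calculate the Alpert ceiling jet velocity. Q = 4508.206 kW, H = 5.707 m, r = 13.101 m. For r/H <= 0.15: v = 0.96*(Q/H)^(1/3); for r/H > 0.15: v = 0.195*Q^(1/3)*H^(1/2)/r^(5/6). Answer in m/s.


r/H = 13.101 / 5.707 = 2.2956
r/H > 0.15, so v = 0.195*Q^(1/3)*H^(1/2)/r^(5/6)
Q^(1/3) = 16.520
H^(1/2) = 2.3889
r^(5/6) = 8.5327
v = 0.195 * 16.520 * 2.3889 / 8.5327 = 0.90189 m/s

0.90189 m/s


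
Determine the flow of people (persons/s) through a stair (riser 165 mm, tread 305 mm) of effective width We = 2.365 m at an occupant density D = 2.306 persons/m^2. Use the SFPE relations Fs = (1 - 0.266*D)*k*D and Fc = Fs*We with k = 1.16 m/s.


1 - 0.266*D = 1 - 0.266*2.306 = 0.38660
Fs = 0.38660 * 1.16 * 2.306 = 1.0342 persons/(s*m)
Fc = 1.0342 * 2.365 = 2.4458 persons/s

2.4458 persons/s


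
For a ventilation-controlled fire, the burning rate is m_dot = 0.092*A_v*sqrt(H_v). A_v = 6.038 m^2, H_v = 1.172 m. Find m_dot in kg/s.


sqrt(H_v) = 1.0826
m_dot = 0.092 * 6.038 * 1.0826 = 0.60137 kg/s

0.60137 kg/s


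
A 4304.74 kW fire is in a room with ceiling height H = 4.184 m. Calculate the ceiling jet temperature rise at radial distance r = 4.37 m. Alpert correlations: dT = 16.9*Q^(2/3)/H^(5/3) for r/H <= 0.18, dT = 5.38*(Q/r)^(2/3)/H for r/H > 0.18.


r/H = 4.37 / 4.184 = 1.0445
r/H > 0.18, so dT = 5.38*(Q/r)^(2/3)/H
Q/r = 985.07
(Q/r)^(2/3) = 99.002
dT = 5.38 * 99.002 / 4.184 = 127.30 K

127.30 K


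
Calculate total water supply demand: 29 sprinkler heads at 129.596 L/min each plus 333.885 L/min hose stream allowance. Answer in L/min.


Sprinkler demand = 29 * 129.596 = 3758.284 L/min
Total = 3758.284 + 333.885 = 4092.169 L/min

4092.169 L/min


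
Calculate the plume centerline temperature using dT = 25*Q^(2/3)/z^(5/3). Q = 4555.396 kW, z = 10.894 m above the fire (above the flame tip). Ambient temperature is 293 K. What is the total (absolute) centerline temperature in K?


Q^(2/3) = 274.80
z^(5/3) = 53.536
dT = 25 * 274.80 / 53.536 = 128.33 K
T = 293 + 128.33 = 421.33 K

421.33 K


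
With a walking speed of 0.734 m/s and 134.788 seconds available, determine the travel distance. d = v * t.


d = 0.734 * 134.788 = 98.934 m

98.934 m


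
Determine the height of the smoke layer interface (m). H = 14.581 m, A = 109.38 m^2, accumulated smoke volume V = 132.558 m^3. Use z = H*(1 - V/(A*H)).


V/(A*H) = 0.083115
1 - 0.083115 = 0.91688
z = 14.581 * 0.91688 = 13.369 m

13.369 m


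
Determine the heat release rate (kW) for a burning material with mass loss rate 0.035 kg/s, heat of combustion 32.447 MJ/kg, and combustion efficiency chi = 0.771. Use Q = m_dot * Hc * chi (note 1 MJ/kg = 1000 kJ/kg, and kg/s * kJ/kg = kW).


Hc = 32.447 MJ/kg = 32.447 * 1000 kJ/kg = 32447 kJ/kg
Q = 0.035 kg/s * 32447 kJ/kg * 0.771 = 875.58 kW

875.58 kW


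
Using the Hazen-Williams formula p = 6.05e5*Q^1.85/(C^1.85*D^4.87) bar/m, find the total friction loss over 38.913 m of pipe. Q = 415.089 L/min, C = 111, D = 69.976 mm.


Q^1.85 = 69753
C^1.85 = 6079.2
D^4.87 = 9.6583e+08
p/m = 0.0071873 bar/m
p_total = 0.0071873 * 38.913 = 0.27968 bar

0.27968 bar


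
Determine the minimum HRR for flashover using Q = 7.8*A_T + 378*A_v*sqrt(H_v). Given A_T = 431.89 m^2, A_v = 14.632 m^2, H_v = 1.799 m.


7.8*A_T = 3368.742
sqrt(H_v) = 1.3413
378*A_v*sqrt(H_v) = 7418.4
Q = 3368.742 + 7418.4 = 10787 kW

10787 kW


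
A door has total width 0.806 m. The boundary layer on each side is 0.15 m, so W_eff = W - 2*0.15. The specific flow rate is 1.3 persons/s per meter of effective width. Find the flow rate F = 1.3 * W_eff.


W_eff = 0.806 - 0.30 = 0.506 m
F = 1.3 * 0.506 = 0.65780 persons/s

0.65780 persons/s


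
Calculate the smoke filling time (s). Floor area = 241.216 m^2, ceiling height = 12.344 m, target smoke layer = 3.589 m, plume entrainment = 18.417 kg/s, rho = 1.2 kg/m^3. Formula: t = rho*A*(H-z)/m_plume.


H - z = 8.755 m
t = 1.2 * 241.216 * 8.755 / 18.417 = 137.60 s

137.60 s


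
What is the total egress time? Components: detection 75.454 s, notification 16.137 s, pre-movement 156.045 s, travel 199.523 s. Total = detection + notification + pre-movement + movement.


Total = 75.454 + 16.137 + 156.045 + 199.523 = 447.159 s

447.159 s


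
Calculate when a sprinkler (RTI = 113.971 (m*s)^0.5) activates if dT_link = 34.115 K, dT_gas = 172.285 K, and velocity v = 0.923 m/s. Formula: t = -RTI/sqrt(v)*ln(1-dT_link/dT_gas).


dT_link/dT_gas = 0.19801
ln(1 - 0.19801) = -0.22067
t = -113.971 / sqrt(0.923) * -0.22067 = 26.177 s

26.177 s


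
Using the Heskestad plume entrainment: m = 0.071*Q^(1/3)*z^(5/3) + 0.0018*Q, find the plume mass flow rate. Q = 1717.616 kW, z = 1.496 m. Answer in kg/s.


Q^(1/3) = 11.976
z^(5/3) = 1.9568
First term = 0.071 * 11.976 * 1.9568 = 1.6639
Second term = 0.0018 * 1717.616 = 3.0917
m = 4.7556 kg/s

4.7556 kg/s


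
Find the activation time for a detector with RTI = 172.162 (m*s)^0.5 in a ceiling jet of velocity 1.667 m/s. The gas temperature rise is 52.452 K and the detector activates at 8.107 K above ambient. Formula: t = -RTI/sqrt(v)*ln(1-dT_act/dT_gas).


dT_act/dT_gas = 0.15456
ln(1 - 0.15456) = -0.16790
t = -172.162 / sqrt(1.667) * -0.16790 = 22.388 s

22.388 s


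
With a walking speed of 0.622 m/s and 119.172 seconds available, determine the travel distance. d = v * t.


d = 0.622 * 119.172 = 74.125 m

74.125 m


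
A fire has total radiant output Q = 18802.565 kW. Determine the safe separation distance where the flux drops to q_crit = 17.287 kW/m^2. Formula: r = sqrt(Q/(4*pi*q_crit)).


4*pi*q_crit = 217.23
Q/(4*pi*q_crit) = 86.554
r = sqrt(86.554) = 9.3034 m

9.3034 m


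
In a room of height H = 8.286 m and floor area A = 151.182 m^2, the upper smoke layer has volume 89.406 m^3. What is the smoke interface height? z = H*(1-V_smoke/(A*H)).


V/(A*H) = 0.071371
1 - 0.071371 = 0.92863
z = 8.286 * 0.92863 = 7.6946 m

7.6946 m


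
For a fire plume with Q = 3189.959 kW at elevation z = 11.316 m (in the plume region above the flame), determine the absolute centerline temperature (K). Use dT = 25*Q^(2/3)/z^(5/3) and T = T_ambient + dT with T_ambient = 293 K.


Q^(2/3) = 216.70
z^(5/3) = 57.037
dT = 25 * 216.70 / 57.037 = 94.982 K
T = 293 + 94.982 = 387.98 K

387.98 K


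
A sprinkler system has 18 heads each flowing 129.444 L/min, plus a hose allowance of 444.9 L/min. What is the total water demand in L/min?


Sprinkler demand = 18 * 129.444 = 2329.992 L/min
Total = 2329.992 + 444.9 = 2774.892 L/min

2774.892 L/min


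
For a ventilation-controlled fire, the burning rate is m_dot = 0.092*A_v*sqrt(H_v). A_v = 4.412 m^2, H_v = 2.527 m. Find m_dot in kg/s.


sqrt(H_v) = 1.5897
m_dot = 0.092 * 4.412 * 1.5897 = 0.64525 kg/s

0.64525 kg/s


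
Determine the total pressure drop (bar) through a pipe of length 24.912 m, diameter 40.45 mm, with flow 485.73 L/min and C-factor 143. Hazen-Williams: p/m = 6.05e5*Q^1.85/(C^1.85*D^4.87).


Q^1.85 = 93289
C^1.85 = 9713.4
D^4.87 = 6.6941e+07
p/m = 0.086800 bar/m
p_total = 0.086800 * 24.912 = 2.1624 bar

2.1624 bar


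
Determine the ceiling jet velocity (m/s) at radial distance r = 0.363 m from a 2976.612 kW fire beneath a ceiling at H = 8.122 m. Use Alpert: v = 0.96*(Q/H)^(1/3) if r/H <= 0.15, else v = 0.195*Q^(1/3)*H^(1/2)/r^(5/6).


r/H = 0.363 / 8.122 = 0.044693
r/H <= 0.15, so v = 0.96*(Q/H)^(1/3)
Q/H = 366.49
(Q/H)^(1/3) = 7.1563
v = 0.96 * 7.1563 = 6.8700 m/s

6.8700 m/s


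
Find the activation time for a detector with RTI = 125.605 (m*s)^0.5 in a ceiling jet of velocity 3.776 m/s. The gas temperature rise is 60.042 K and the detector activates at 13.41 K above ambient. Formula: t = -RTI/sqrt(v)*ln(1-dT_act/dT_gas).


dT_act/dT_gas = 0.22334
ln(1 - 0.22334) = -0.25276
t = -125.605 / sqrt(3.776) * -0.25276 = 16.338 s

16.338 s


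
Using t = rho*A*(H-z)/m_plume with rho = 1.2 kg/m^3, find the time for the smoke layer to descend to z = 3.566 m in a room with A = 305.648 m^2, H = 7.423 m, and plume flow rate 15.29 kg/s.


H - z = 3.857 m
t = 1.2 * 305.648 * 3.857 / 15.29 = 92.522 s

92.522 s


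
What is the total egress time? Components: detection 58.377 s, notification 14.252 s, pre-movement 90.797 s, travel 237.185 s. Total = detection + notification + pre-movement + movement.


Total = 58.377 + 14.252 + 90.797 + 237.185 = 400.611 s

400.611 s


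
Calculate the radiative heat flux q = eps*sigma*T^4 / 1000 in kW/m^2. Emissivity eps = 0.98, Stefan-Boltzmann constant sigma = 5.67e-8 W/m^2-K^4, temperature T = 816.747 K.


T^4 = 4.4499e+11
q = 0.98 * 5.67e-8 * 4.4499e+11 / 1000 = 24.726 kW/m^2

24.726 kW/m^2


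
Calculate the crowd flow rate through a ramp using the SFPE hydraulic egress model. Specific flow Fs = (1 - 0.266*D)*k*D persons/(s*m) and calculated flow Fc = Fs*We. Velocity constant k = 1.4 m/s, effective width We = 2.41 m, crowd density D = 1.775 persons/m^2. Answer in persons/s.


1 - 0.266*D = 1 - 0.266*1.775 = 0.52785
Fs = 0.52785 * 1.4 * 1.775 = 1.3117 persons/(s*m)
Fc = 1.3117 * 2.41 = 3.1612 persons/s

3.1612 persons/s


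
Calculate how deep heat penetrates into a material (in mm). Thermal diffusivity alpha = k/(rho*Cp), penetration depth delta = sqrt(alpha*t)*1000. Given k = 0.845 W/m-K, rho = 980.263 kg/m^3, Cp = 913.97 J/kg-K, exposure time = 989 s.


alpha = 0.845 / (980.263 * 913.97) = 9.4315e-07 m^2/s
alpha * t = 0.00093278
delta = sqrt(0.00093278) * 1000 = 30.541 mm

30.541 mm


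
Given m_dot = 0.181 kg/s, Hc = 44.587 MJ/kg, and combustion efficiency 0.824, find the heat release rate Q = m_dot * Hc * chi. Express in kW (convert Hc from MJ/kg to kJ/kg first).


Hc = 44.587 MJ/kg = 44.587 * 1000 kJ/kg = 44587 kJ/kg
Q = 0.181 kg/s * 44587 kJ/kg * 0.824 = 6649.9 kW

6649.9 kW


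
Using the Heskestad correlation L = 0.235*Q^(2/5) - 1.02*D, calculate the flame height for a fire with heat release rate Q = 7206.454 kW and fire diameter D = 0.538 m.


Q^(2/5) = 34.921
0.235 * Q^(2/5) = 8.2065
1.02 * D = 0.54876
L = 7.6577 m

7.6577 m


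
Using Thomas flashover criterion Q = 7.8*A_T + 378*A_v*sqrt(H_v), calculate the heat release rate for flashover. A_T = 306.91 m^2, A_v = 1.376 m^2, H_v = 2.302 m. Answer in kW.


7.8*A_T = 2393.898
sqrt(H_v) = 1.5172
378*A_v*sqrt(H_v) = 789.16
Q = 2393.898 + 789.16 = 3183.1 kW

3183.1 kW


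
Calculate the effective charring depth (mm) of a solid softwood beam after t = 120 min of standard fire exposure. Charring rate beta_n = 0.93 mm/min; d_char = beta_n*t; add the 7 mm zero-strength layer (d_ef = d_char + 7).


d_char = 0.93 * 120 = 111.6 mm
d_ef = 111.6 + 1.0*7 = 118.6 mm

118.6 mm


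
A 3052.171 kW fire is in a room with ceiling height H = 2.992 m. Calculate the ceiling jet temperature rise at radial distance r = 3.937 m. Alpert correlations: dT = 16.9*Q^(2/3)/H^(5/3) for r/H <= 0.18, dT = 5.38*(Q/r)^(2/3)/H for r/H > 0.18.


r/H = 3.937 / 2.992 = 1.3158
r/H > 0.18, so dT = 5.38*(Q/r)^(2/3)/H
Q/r = 775.25
(Q/r)^(2/3) = 84.391
dT = 5.38 * 84.391 / 2.992 = 151.75 K

151.75 K


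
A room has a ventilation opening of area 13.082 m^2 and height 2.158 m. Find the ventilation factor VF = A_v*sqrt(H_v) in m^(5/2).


sqrt(H_v) = 1.4690
VF = 13.082 * 1.4690 = 19.218 m^(5/2)

19.218 m^(5/2)


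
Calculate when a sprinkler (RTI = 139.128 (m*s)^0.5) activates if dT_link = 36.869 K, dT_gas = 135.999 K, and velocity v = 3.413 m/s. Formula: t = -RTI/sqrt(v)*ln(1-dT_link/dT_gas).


dT_link/dT_gas = 0.27110
ln(1 - 0.27110) = -0.31622
t = -139.128 / sqrt(3.413) * -0.31622 = 23.814 s

23.814 s


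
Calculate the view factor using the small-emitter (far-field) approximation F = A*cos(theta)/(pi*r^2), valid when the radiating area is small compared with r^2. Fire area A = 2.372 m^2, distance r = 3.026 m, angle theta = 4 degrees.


cos(4 deg) = 0.99756
pi*r^2 = 28.767
F = 2.372 * 0.99756 / 28.767 = 0.082256

0.082256


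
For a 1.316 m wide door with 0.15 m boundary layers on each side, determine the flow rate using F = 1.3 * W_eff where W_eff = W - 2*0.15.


W_eff = 1.316 - 0.30 = 1.016 m
F = 1.3 * 1.016 = 1.3208 persons/s

1.3208 persons/s


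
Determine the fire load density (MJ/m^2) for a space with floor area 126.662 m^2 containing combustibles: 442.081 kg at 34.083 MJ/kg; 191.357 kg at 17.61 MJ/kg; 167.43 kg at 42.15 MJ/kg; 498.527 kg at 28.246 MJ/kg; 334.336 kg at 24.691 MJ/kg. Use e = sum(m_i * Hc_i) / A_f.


Total energy = 442.081*34.083 + 191.357*17.61 + 167.43*42.15 + 498.527*28.246 + 334.336*24.691
= 15067.45 + 3369.797 + 7057.175 + 14081.39 + 8255.090
= 47830.90 MJ
e = 47830.90 / 126.662 = 377.63 MJ/m^2

377.63 MJ/m^2


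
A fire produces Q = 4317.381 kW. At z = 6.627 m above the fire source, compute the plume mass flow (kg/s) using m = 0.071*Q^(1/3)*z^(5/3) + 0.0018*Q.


Q^(1/3) = 16.283
z^(5/3) = 23.381
First term = 0.071 * 16.283 * 23.381 = 27.031
Second term = 0.0018 * 4317.381 = 7.7713
m = 34.802 kg/s

34.802 kg/s


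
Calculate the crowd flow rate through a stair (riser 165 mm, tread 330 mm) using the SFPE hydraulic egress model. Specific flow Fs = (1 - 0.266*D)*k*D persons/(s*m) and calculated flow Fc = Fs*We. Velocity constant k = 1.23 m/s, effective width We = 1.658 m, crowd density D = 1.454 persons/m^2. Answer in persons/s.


1 - 0.266*D = 1 - 0.266*1.454 = 0.61324
Fs = 0.61324 * 1.23 * 1.454 = 1.0967 persons/(s*m)
Fc = 1.0967 * 1.658 = 1.8184 persons/s

1.8184 persons/s


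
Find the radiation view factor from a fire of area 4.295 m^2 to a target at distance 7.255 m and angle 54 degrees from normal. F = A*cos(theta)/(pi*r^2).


cos(54 deg) = 0.58779
pi*r^2 = 165.36
F = 4.295 * 0.58779 / 165.36 = 0.015267

0.015267


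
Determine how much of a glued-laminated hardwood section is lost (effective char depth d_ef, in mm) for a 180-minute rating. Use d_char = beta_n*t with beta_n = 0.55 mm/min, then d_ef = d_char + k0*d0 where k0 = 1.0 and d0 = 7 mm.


d_char = 0.55 * 180 = 99 mm
d_ef = 99 + 1.0*7 = 106 mm

106 mm


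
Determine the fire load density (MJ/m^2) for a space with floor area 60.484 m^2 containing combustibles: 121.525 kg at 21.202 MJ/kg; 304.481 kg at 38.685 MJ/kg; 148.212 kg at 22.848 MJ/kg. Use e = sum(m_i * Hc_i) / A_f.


Total energy = 121.525*21.202 + 304.481*38.685 + 148.212*22.848
= 2576.573 + 11778.85 + 3386.348
= 17741.77 MJ
e = 17741.77 / 60.484 = 293.33 MJ/m^2

293.33 MJ/m^2


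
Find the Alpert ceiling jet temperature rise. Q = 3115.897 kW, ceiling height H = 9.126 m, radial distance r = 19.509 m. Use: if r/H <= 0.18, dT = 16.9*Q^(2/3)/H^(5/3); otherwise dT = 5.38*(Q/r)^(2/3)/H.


r/H = 19.509 / 9.126 = 2.1377
r/H > 0.18, so dT = 5.38*(Q/r)^(2/3)/H
Q/r = 159.72
(Q/r)^(2/3) = 29.437
dT = 5.38 * 29.437 / 9.126 = 17.354 K

17.354 K


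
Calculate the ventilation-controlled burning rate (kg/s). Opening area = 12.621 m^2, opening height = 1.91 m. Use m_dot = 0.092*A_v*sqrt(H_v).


sqrt(H_v) = 1.3820
m_dot = 0.092 * 12.621 * 1.3820 = 1.6047 kg/s

1.6047 kg/s


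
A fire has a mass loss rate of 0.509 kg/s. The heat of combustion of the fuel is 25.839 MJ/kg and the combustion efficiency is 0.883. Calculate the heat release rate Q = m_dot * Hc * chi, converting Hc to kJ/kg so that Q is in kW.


Hc = 25.839 MJ/kg = 25.839 * 1000 kJ/kg = 25839 kJ/kg
Q = 0.509 kg/s * 25839 kJ/kg * 0.883 = 11613 kW

11613 kW


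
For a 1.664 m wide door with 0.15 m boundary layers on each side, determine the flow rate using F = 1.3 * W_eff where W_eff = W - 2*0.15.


W_eff = 1.664 - 0.30 = 1.364 m
F = 1.3 * 1.364 = 1.7732 persons/s

1.7732 persons/s


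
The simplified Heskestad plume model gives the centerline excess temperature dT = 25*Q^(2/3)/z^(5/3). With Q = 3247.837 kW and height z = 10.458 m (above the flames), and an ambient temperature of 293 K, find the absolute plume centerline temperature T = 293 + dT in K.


Q^(2/3) = 219.31
z^(5/3) = 50.013
dT = 25 * 219.31 / 50.013 = 109.63 K
T = 293 + 109.63 = 402.63 K

402.63 K


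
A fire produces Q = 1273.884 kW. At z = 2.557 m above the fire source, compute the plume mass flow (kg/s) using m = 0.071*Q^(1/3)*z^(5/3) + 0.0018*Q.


Q^(1/3) = 10.840
z^(5/3) = 4.7814
First term = 0.071 * 10.840 * 4.7814 = 3.6800
Second term = 0.0018 * 1273.884 = 2.2930
m = 5.9730 kg/s

5.9730 kg/s


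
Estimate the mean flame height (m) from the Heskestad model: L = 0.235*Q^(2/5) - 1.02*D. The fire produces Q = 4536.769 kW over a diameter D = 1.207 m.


Q^(2/5) = 29.020
0.235 * Q^(2/5) = 6.8197
1.02 * D = 1.2311
L = 5.5886 m

5.5886 m


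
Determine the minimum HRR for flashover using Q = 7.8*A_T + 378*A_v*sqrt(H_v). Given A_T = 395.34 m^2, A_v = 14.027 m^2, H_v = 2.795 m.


7.8*A_T = 3083.652
sqrt(H_v) = 1.6718
378*A_v*sqrt(H_v) = 8864.4
Q = 3083.652 + 8864.4 = 11948 kW

11948 kW


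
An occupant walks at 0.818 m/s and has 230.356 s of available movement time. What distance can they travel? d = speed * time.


d = 0.818 * 230.356 = 188.43 m

188.43 m


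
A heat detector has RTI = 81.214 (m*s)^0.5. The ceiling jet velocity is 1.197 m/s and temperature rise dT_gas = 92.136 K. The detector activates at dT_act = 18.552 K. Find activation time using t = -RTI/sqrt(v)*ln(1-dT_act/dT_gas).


dT_act/dT_gas = 0.20135
ln(1 - 0.20135) = -0.22484
t = -81.214 / sqrt(1.197) * -0.22484 = 16.690 s

16.690 s


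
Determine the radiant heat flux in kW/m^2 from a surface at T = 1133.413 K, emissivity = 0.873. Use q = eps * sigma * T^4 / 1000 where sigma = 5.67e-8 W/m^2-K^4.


T^4 = 1.6503e+12
q = 0.873 * 5.67e-8 * 1.6503e+12 / 1000 = 81.686 kW/m^2

81.686 kW/m^2


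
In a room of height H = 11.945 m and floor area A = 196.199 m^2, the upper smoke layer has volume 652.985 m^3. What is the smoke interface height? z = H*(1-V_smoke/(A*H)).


V/(A*H) = 0.27863
1 - 0.27863 = 0.72137
z = 11.945 * 0.72137 = 8.6168 m

8.6168 m


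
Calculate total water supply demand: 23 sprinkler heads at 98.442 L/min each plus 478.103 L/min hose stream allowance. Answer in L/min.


Sprinkler demand = 23 * 98.442 = 2264.166 L/min
Total = 2264.166 + 478.103 = 2742.269 L/min

2742.269 L/min


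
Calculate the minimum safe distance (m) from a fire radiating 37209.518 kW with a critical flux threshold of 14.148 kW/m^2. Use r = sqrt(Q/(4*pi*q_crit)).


4*pi*q_crit = 177.79
Q/(4*pi*q_crit) = 209.29
r = sqrt(209.29) = 14.467 m

14.467 m


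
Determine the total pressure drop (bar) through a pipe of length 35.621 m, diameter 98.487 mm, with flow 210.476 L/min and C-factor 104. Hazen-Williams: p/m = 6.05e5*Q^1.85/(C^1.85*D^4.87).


Q^1.85 = 19858
C^1.85 = 5389.0
D^4.87 = 5.1022e+09
p/m = 0.00043693 bar/m
p_total = 0.00043693 * 35.621 = 0.015564 bar

0.015564 bar


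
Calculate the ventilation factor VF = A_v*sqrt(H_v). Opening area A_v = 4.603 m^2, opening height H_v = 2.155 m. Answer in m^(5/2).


sqrt(H_v) = 1.4680
VF = 4.603 * 1.4680 = 6.7572 m^(5/2)

6.7572 m^(5/2)


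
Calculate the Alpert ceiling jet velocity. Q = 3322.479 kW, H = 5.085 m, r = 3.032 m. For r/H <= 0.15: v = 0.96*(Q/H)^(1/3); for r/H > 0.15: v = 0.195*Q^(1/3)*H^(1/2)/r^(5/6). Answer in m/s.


r/H = 3.032 / 5.085 = 0.59626
r/H > 0.15, so v = 0.195*Q^(1/3)*H^(1/2)/r^(5/6)
Q^(1/3) = 14.922
H^(1/2) = 2.2550
r^(5/6) = 2.5202
v = 0.195 * 14.922 * 2.2550 / 2.5202 = 2.6035 m/s

2.6035 m/s


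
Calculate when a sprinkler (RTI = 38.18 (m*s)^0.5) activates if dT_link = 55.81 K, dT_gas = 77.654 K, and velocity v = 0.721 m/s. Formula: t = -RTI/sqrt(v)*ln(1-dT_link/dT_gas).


dT_link/dT_gas = 0.71870
ln(1 - 0.71870) = -1.2683
t = -38.18 / sqrt(0.721) * -1.2683 = 57.030 s

57.030 s


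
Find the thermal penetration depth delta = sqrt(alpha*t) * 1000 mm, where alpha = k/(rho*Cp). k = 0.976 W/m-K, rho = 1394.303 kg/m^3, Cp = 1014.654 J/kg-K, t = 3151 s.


alpha = 0.976 / (1394.303 * 1014.654) = 6.8988e-07 m^2/s
alpha * t = 0.0021738
delta = sqrt(0.0021738) * 1000 = 46.624 mm

46.624 mm


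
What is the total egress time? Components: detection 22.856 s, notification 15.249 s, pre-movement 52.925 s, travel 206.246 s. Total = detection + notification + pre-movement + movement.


Total = 22.856 + 15.249 + 52.925 + 206.246 = 297.276 s

297.276 s


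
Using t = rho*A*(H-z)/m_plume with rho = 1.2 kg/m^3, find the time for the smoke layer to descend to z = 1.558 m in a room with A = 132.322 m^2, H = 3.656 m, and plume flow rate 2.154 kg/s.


H - z = 2.098 m
t = 1.2 * 132.322 * 2.098 / 2.154 = 154.66 s

154.66 s


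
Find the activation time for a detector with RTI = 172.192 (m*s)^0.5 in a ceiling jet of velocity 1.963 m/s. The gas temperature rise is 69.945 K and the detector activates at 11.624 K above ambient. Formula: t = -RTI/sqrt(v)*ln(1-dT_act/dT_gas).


dT_act/dT_gas = 0.16619
ln(1 - 0.16619) = -0.18175
t = -172.192 / sqrt(1.963) * -0.18175 = 22.337 s

22.337 s


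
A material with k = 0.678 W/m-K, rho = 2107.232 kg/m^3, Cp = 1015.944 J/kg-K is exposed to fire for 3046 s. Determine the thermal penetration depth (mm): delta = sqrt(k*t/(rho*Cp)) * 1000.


alpha = 0.678 / (2107.232 * 1015.944) = 3.1670e-07 m^2/s
alpha * t = 0.00096467
delta = sqrt(0.00096467) * 1000 = 31.059 mm

31.059 mm


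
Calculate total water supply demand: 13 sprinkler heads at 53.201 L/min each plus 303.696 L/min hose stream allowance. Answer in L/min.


Sprinkler demand = 13 * 53.201 = 691.613 L/min
Total = 691.613 + 303.696 = 995.309 L/min

995.309 L/min


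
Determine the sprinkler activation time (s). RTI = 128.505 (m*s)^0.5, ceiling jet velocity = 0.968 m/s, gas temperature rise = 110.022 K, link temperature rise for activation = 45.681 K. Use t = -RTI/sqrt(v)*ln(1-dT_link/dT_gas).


dT_link/dT_gas = 0.41520
ln(1 - 0.41520) = -0.53648
t = -128.505 / sqrt(0.968) * -0.53648 = 70.071 s

70.071 s


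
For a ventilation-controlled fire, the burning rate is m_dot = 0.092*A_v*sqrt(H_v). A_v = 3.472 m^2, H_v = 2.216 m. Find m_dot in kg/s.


sqrt(H_v) = 1.4886
m_dot = 0.092 * 3.472 * 1.4886 = 0.47550 kg/s

0.47550 kg/s


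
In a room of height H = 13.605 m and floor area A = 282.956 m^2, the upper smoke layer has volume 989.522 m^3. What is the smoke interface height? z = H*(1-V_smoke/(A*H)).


V/(A*H) = 0.25704
1 - 0.25704 = 0.74296
z = 13.605 * 0.74296 = 10.108 m

10.108 m


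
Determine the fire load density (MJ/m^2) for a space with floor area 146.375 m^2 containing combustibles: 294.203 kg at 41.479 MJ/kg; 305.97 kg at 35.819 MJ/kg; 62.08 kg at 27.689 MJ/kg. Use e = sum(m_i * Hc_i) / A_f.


Total energy = 294.203*41.479 + 305.97*35.819 + 62.08*27.689
= 12203.25 + 10959.54 + 1718.933
= 24881.72 MJ
e = 24881.72 / 146.375 = 169.99 MJ/m^2

169.99 MJ/m^2


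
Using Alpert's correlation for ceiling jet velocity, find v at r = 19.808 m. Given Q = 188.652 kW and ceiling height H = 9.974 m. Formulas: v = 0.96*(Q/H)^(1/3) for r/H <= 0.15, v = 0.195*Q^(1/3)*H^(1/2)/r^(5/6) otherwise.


r/H = 19.808 / 9.974 = 1.9860
r/H > 0.15, so v = 0.195*Q^(1/3)*H^(1/2)/r^(5/6)
Q^(1/3) = 5.7353
H^(1/2) = 3.1582
r^(5/6) = 12.042
v = 0.195 * 5.7353 * 3.1582 / 12.042 = 0.29331 m/s

0.29331 m/s


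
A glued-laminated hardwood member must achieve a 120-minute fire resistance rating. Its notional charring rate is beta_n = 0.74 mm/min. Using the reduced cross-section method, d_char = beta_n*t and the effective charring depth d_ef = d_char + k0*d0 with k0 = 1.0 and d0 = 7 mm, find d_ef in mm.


d_char = 0.74 * 120 = 88.8 mm
d_ef = 88.8 + 1.0*7 = 95.8 mm

95.8 mm


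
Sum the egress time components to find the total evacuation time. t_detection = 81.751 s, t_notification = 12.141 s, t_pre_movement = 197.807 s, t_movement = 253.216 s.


Total = 81.751 + 12.141 + 197.807 + 253.216 = 544.915 s

544.915 s


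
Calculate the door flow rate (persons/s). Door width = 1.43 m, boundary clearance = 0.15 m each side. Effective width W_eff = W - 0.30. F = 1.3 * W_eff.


W_eff = 1.43 - 0.30 = 1.13 m
F = 1.3 * 1.13 = 1.469 persons/s

1.469 persons/s
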